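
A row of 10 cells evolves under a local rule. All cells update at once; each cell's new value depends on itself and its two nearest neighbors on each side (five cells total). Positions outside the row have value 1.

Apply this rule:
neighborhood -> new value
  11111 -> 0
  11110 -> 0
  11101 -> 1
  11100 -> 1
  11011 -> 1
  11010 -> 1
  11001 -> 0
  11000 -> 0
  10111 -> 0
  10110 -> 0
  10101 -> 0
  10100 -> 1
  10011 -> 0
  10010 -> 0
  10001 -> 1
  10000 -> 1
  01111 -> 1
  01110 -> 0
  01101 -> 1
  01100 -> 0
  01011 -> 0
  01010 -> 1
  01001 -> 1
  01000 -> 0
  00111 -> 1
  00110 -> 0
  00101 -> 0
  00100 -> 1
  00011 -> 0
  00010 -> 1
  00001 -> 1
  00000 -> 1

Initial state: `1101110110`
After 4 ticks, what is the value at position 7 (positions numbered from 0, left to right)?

0110011011
1000001101
1011100110
1100100011
position 7 holds 0

0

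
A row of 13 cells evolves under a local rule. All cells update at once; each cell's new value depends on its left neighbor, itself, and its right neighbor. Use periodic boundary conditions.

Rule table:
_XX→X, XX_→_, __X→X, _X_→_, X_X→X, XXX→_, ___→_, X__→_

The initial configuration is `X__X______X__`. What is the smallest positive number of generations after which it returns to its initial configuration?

13

generation 1: __X______X__X
generation 2: _X______X__X_
generation 3: X______X__X__
generation 4: ______X__X__X
generation 5: _____X__X__X_
generation 6: ____X__X__X__
generation 7: ___X__X__X___
generation 8: __X__X__X____
generation 9: _X__X__X_____
generation 10: X__X__X______
generation 11: __X__X______X
generation 12: _X__X______X_
generation 13: X__X______X__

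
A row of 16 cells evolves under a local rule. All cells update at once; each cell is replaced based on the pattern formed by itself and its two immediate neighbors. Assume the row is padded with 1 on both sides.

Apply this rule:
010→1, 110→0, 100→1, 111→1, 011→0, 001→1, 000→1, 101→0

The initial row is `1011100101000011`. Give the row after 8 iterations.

1111111110010011

iteration 1: 0001011101111101
iteration 2: 1111001000111000
iteration 3: 1110111111010111
iteration 4: 1100011110010011
iteration 5: 1011101101111101
iteration 6: 0001000000111000
iteration 7: 1111111111010111
iteration 8: 1111111110010011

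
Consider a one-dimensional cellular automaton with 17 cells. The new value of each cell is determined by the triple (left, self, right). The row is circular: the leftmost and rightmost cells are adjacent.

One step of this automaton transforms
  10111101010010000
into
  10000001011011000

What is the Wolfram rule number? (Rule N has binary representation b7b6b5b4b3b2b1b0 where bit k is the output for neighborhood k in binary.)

position 3: 111 → 0  (bit 7 = 0)
position 5: 110 → 0  (bit 6 = 0)
position 1: 101 → 0  (bit 5 = 0)
position 10: 100 → 1  (bit 4 = 1)
position 2: 011 → 0  (bit 3 = 0)
position 0: 010 → 1  (bit 2 = 1)
position 11: 001 → 0  (bit 1 = 0)
position 14: 000 → 0  (bit 0 = 0)
bits b7..b0 = 00010100 = 20

20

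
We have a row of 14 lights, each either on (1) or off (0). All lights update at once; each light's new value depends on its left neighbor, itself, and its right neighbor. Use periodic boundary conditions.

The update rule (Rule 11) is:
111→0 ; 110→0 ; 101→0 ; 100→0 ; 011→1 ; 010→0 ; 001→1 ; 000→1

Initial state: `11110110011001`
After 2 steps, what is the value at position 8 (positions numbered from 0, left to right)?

00000100110011
01111001100110
position 8 holds 1

1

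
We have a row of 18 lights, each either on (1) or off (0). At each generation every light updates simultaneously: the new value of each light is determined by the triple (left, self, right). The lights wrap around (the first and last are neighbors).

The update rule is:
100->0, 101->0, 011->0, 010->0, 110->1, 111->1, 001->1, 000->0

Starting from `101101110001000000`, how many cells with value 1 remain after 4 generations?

generation 1: 000100110010000001
generation 2: 001001010100000010
generation 3: 010010000000000100
generation 4: 100100000000001000
count of 1: 3

3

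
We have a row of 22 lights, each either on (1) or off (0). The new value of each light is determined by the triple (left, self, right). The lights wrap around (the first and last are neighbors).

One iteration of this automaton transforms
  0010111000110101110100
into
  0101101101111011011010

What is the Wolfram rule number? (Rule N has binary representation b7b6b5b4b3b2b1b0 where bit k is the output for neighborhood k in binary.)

position 5: 111 → 0  (bit 7 = 0)
position 6: 110 → 1  (bit 6 = 1)
position 3: 101 → 1  (bit 5 = 1)
position 7: 100 → 1  (bit 4 = 1)
position 4: 011 → 1  (bit 3 = 1)
position 2: 010 → 0  (bit 2 = 0)
position 1: 001 → 1  (bit 1 = 1)
position 0: 000 → 0  (bit 0 = 0)
bits b7..b0 = 01111010 = 122

122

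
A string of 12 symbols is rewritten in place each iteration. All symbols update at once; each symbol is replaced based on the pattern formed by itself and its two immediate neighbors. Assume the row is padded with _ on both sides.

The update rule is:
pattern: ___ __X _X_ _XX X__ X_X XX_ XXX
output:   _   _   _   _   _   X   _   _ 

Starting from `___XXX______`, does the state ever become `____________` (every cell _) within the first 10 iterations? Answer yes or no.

yes

____________
all cells are _ at iteration 1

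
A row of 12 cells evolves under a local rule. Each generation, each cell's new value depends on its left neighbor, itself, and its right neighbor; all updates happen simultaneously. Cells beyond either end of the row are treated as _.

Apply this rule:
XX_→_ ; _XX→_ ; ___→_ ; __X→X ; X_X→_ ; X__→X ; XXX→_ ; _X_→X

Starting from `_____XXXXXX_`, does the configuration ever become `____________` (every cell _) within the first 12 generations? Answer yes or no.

generation 1: ____X______X
generation 2: ___XXX____XX
generation 3: __X___X__X__
generation 4: _XXX_XXXXXX_
generation 5: X__________X
generation 6: XX________XX
generation 7: __X______X__
generation 8: _XXX____XXX_
generation 9: X___X__X___X
generation 10: XX_XXXXXX_XX
generation 11: ____________
all cells are _ at generation 11

yes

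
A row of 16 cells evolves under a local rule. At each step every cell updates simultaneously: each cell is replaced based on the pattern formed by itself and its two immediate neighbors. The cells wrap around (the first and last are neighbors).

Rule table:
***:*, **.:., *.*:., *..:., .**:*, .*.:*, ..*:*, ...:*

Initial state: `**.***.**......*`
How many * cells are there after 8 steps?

*..**..*..******
..**..**.*******
.**..**..******.
**..**..******..
*..**..******..*
..**..******..**
.**..******..**.
**..******..**..
count of *: 10

10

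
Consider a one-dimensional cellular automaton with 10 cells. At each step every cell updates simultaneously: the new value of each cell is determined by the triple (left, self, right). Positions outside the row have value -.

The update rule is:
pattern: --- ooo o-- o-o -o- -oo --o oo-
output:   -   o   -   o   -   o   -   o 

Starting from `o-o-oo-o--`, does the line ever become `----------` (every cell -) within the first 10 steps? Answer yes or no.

-o-oooo---
--ooooo---
--ooooo---  (fixed point — unchanged through step 10)
step 10 is --ooooo---, still not uniform -

no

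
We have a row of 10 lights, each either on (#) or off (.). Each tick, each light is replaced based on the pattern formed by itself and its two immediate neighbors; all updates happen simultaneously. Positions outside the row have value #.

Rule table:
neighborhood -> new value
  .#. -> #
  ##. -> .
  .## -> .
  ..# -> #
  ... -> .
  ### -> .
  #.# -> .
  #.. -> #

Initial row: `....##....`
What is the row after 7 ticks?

tick 1: #..#..#..#
tick 2: .########.
tick 3: ..........
tick 4: #........#
tick 5: .#......#.
tick 6: .##....##.
tick 7: ...#..#...

...#..#...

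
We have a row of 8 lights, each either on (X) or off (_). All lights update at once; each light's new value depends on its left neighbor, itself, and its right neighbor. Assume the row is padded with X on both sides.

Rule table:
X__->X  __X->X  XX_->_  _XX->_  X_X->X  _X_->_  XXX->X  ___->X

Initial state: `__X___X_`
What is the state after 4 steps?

X_X_X_X_

XX_XXX_X
X_X_X_X_
_X_X_X_X
X_X_X_X_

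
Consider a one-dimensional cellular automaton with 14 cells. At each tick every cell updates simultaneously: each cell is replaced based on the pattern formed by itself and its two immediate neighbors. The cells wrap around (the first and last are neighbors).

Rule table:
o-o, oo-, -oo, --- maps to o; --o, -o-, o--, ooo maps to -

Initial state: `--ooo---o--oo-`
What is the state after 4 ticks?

o-o-o-o----oo-
-o-o-o--oo-ooo
o-o-o---oooo-o
oo-o--o-o--ooo

oo-o--o-o--ooo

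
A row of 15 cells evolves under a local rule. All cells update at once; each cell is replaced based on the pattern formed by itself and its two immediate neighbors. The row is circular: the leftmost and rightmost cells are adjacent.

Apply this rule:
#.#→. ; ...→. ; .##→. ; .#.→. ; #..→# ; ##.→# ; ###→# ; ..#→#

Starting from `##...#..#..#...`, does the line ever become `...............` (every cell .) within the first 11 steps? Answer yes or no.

step 1: .##.#.##.##.#.#
step 2: ..#....#..#....
step 3: .#.#..#.##.#...
step 4: #...##...#..#..
step 5: .#.#.##.#.##.##
step 6: ......#....#..#
step 7: #....#.#..#.##.
step 8: .#..#...##...#.
step 9: #.##.#.#.##.#.#
step 10: #..#......#....
step 11: .##.#....#.#..#
step 11 is .##.#....#.#..#, still not uniform .

no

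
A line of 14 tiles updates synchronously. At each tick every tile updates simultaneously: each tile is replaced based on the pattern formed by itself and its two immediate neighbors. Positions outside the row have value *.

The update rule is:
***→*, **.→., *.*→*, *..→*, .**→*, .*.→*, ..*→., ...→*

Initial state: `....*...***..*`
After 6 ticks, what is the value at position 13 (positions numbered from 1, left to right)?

***.***.**.*.*
**.***.**.****
*.***.**.*****
.***.**.******
***.**.*******
**.**.********
position 13 holds *

*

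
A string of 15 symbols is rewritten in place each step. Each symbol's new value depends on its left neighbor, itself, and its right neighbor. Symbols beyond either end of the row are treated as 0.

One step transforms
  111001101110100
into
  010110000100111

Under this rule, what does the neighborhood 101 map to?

At position 7 the neighborhood is 101; the next row has 0 there.

0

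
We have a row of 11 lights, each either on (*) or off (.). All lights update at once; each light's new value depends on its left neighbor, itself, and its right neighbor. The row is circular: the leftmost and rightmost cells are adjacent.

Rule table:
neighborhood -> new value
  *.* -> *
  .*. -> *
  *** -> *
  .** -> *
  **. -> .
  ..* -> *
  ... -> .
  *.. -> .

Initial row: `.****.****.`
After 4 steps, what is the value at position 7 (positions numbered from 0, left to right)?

.

****.****..
***.****..*
**.****..**
*.****..***
position 7 holds .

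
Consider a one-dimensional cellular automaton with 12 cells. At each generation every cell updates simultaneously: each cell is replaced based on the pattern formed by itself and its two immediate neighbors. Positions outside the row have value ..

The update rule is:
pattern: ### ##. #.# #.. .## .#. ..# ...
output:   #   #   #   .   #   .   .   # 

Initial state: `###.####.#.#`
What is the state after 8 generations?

#########.#.
##########..
##########.#
###########.
###########.  (fixed point — unchanged through generation 8)

###########.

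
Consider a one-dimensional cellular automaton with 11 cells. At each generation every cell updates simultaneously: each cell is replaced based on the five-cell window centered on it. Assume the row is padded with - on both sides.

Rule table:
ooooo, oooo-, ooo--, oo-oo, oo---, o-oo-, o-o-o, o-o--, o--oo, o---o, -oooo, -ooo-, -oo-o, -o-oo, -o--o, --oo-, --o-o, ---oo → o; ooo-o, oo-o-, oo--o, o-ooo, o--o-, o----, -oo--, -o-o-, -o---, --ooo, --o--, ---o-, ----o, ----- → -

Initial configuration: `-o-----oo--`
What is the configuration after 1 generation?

------oo-o-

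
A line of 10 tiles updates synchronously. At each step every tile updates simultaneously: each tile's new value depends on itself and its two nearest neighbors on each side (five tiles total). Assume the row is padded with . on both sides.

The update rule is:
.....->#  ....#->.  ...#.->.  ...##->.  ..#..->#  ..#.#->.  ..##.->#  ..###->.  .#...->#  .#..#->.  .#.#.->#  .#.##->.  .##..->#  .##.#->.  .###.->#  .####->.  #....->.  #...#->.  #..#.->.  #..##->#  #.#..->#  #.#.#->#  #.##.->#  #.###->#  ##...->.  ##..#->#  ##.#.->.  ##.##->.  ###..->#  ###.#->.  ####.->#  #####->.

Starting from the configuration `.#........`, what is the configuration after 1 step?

.##.######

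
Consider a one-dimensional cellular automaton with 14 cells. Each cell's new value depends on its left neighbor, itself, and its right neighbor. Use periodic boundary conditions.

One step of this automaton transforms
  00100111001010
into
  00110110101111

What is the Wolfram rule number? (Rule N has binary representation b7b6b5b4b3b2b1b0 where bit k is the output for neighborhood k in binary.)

188

position 6: 111 → 1  (bit 7 = 1)
position 7: 110 → 0  (bit 6 = 0)
position 11: 101 → 1  (bit 5 = 1)
position 3: 100 → 1  (bit 4 = 1)
position 5: 011 → 1  (bit 3 = 1)
position 2: 010 → 1  (bit 2 = 1)
position 1: 001 → 0  (bit 1 = 0)
position 0: 000 → 0  (bit 0 = 0)
bits b7..b0 = 10111100 = 188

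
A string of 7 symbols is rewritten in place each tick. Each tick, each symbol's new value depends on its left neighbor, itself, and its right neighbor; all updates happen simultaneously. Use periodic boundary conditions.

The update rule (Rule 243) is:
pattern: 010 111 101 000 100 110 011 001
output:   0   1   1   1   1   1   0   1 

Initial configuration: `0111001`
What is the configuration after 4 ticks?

1011110
0101111
1010111
1101011

1101011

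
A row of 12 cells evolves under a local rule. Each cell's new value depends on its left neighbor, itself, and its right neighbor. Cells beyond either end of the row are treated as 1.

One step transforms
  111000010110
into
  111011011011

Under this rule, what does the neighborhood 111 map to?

At position 0 the neighborhood is 111; the next row has 1 there.

1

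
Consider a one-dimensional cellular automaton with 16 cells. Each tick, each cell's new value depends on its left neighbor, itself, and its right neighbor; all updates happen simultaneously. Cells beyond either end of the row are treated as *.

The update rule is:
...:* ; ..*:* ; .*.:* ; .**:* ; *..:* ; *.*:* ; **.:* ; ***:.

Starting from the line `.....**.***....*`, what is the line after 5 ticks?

*********.******

*********.******
........***.....
*********.******  (repeats tick 1; period 2)
tick 5: *********.******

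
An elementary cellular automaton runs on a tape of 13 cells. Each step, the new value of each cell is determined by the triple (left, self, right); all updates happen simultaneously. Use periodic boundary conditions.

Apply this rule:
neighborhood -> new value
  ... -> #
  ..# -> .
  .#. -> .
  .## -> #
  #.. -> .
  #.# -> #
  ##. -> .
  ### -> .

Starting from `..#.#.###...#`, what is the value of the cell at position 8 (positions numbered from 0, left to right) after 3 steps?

step 1: ...#.##...#..
step 2: ##..##..#...#
step 3: ....#.....#.#
position 8 holds .

.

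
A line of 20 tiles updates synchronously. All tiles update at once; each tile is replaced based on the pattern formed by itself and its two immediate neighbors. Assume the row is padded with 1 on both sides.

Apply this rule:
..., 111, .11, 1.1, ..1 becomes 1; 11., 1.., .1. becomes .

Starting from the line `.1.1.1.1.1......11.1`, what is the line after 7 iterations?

iteration 1: 1.1.1.1.1..111111.11
iteration 2: .1.1.1.1..111111.111
iteration 3: 1.1.1.1..111111.1111
iteration 4: .1.1.1..111111.11111
iteration 5: 1.1.1..111111.111111
iteration 6: .1.1..111111.1111111
iteration 7: 1.1..111111.11111111

1.1..111111.11111111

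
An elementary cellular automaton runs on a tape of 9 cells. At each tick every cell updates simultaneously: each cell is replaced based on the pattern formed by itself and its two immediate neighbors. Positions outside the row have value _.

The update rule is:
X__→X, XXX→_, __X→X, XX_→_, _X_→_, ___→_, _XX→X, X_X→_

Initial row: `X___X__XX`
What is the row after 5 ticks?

__X_XX___

_X_X_XXX_
X____X__X
_X__X_XX_
X_XX__X_X
__X_XX___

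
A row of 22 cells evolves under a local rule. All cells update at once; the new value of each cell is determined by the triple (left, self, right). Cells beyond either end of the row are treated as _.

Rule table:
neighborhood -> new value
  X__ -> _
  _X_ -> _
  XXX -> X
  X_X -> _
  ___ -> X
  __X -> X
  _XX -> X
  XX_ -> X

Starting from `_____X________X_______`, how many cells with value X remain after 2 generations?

XXXXX__XXXXXXX__XXXXXX
XXXXX_XXXXXXXX_XXXXXXX
count of X: 20

20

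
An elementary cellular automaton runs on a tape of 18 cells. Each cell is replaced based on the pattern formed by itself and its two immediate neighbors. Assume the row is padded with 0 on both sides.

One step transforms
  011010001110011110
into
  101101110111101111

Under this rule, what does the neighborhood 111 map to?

At position 9 the neighborhood is 111; the next row has 1 there.

1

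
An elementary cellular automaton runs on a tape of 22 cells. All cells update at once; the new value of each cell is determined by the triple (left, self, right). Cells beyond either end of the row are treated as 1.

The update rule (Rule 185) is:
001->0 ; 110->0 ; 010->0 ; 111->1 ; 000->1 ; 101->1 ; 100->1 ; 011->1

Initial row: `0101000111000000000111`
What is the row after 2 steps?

step 1: 1010110110111111110111
step 2: 0101101101111111101111

0101101101111111101111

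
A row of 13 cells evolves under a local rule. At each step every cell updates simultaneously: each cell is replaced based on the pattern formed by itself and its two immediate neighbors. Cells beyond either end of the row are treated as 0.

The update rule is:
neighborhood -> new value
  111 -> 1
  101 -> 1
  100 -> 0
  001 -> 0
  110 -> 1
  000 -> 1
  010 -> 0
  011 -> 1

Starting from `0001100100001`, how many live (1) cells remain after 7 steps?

step 1: 1101100001100
step 2: 1111101101101
step 3: 1111111111110
step 4: 1111111111110  (fixed point — unchanged through step 7)
count of 1: 12

12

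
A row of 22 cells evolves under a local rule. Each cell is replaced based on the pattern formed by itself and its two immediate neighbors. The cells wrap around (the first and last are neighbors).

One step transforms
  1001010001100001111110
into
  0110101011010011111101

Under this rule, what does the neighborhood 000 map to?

At position 7 the neighborhood is 000; the next row has 0 there.

0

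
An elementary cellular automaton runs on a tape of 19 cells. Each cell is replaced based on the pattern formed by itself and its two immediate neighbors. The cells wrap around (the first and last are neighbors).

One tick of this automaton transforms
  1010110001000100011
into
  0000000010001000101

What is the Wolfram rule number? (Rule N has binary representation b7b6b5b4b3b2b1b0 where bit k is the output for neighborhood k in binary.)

130

position 18: 111 → 1  (bit 7 = 1)
position 0: 110 → 0  (bit 6 = 0)
position 1: 101 → 0  (bit 5 = 0)
position 6: 100 → 0  (bit 4 = 0)
position 4: 011 → 0  (bit 3 = 0)
position 2: 010 → 0  (bit 2 = 0)
position 8: 001 → 1  (bit 1 = 1)
position 7: 000 → 0  (bit 0 = 0)
bits b7..b0 = 10000010 = 130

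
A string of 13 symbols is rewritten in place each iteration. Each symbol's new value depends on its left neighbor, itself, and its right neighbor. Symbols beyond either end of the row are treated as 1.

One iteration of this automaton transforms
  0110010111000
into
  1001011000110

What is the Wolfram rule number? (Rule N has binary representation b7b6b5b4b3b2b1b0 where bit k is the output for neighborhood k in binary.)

53

position 8: 111 → 0  (bit 7 = 0)
position 2: 110 → 0  (bit 6 = 0)
position 0: 101 → 1  (bit 5 = 1)
position 3: 100 → 1  (bit 4 = 1)
position 1: 011 → 0  (bit 3 = 0)
position 5: 010 → 1  (bit 2 = 1)
position 4: 001 → 0  (bit 1 = 0)
position 11: 000 → 1  (bit 0 = 1)
bits b7..b0 = 00110101 = 53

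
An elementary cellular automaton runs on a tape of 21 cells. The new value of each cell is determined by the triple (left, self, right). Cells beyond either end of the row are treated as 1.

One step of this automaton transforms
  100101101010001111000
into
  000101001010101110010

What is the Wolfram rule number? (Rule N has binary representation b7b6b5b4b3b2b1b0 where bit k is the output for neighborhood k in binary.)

141

position 15: 111 → 1  (bit 7 = 1)
position 0: 110 → 0  (bit 6 = 0)
position 4: 101 → 0  (bit 5 = 0)
position 1: 100 → 0  (bit 4 = 0)
position 5: 011 → 1  (bit 3 = 1)
position 3: 010 → 1  (bit 2 = 1)
position 2: 001 → 0  (bit 1 = 0)
position 12: 000 → 1  (bit 0 = 1)
bits b7..b0 = 10001101 = 141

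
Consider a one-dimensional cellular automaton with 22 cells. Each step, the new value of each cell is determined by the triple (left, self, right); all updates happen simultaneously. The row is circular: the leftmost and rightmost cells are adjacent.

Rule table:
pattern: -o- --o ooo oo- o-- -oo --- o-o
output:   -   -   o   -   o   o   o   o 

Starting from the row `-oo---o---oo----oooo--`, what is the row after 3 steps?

-o-oo--oo-o-ooo-ooo-oo
o-oo-o-o-o-ooo-ooo-oo-
-oo-o-o-o-ooo-ooo-oo-o

-oo-o-o-o-ooo-ooo-oo-o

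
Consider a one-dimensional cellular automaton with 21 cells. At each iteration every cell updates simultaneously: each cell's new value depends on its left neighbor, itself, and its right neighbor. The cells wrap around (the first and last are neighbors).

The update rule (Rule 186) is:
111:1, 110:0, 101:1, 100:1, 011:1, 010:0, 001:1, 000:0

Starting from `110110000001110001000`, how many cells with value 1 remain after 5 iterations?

101101000011101010101
011010100111010101011
110101011110101010110
101010111101010101101
010101111010101011011
count of 1: 13

13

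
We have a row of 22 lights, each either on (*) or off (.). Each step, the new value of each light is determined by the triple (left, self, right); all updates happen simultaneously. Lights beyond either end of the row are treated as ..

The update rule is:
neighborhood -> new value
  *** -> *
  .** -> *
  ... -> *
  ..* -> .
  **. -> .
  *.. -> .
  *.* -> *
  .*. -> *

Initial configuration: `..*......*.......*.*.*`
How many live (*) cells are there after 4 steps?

*.*.****.*.*****.*****
*******.*******.*****.
******.*******.*****..
*****.*******.*****..*
count of *: 18

18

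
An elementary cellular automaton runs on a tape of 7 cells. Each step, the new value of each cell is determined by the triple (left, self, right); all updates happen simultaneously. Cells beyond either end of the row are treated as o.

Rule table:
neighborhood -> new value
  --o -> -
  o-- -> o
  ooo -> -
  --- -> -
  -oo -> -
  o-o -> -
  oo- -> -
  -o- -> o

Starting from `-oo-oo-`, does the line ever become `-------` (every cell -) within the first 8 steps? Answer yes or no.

yes

-------
all cells are - at step 1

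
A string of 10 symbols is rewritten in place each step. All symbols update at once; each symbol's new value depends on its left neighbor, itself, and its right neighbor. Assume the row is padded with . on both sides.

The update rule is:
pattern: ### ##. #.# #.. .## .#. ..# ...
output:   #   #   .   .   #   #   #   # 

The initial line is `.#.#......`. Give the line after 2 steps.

##.#.#####
##.#.#####

##.#.#####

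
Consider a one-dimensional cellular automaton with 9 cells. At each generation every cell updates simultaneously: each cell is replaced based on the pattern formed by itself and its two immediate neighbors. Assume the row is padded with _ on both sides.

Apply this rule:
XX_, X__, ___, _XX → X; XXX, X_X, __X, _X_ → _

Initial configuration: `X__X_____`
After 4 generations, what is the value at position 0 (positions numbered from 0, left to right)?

_

_X__XXXXX
__X_X___X
X____XX__
_XXX_XXXX
position 0 holds _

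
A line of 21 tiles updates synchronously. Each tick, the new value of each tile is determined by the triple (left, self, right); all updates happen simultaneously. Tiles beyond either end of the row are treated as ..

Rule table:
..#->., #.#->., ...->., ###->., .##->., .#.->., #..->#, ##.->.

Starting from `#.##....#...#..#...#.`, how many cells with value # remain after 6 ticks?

3

....#....#...#..#...#
.....#....#...#..#...
......#....#...#..#..
.......#....#...#..#.
........#....#...#..#
.........#....#...#..
count of #: 3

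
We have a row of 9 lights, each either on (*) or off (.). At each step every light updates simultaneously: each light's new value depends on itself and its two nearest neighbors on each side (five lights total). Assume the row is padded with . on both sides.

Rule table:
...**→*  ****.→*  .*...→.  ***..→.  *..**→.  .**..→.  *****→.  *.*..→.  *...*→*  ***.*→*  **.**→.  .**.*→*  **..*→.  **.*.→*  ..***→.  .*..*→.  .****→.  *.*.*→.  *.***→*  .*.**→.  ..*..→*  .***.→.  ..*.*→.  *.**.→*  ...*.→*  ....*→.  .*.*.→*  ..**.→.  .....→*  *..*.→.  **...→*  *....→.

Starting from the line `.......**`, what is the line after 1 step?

*****.*..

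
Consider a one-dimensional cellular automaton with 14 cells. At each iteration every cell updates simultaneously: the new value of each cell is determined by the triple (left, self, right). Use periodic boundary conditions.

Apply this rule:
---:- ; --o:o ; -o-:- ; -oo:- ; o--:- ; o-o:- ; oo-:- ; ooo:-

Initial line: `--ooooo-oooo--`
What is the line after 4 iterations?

------------o-

-o------------
o-------------
-------------o
------------o-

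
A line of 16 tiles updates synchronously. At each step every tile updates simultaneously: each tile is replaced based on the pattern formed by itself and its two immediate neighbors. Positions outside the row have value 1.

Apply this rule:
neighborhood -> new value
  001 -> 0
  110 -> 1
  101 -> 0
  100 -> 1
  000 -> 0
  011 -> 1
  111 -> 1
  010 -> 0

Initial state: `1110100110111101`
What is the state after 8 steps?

1111110110111101

step 1: 1110010110111101
step 2: 1111000110111101
step 3: 1111100110111101
step 4: 1111110110111101
step 5: 1111110110111101  (fixed point — unchanged through step 8)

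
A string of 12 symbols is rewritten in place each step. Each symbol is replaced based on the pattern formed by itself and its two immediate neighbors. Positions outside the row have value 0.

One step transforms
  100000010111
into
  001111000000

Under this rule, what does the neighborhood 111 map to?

At position 10 the neighborhood is 111; the next row has 0 there.

0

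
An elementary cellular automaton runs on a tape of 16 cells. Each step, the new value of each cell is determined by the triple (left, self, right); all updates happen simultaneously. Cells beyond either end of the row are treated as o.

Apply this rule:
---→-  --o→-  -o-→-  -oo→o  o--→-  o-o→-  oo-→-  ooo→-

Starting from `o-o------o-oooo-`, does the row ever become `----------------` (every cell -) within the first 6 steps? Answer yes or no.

yes

-----------o----
----------------
all cells are - at step 2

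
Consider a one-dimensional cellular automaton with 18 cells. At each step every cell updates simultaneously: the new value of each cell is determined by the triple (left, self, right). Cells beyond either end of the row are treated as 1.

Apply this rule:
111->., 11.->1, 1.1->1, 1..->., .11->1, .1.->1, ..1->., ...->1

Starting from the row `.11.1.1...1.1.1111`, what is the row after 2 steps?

step 1: 1111111.1.11111...
step 2: ......11111...1.1.

......11111...1.1.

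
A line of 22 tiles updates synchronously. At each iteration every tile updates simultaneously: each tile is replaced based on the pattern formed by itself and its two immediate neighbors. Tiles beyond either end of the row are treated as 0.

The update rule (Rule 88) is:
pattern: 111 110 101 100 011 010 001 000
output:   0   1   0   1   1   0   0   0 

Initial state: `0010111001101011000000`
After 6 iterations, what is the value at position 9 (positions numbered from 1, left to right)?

1

0000101101100011100000
0000001101110010110000
0000001101011000111000
0000001100011100101100
0000001110010110001110
0000001011000111001011
position 9 holds 1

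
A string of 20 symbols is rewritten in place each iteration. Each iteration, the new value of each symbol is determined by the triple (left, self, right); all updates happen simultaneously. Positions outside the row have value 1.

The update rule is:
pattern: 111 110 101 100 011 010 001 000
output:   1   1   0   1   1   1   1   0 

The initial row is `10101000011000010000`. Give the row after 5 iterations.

10101100111100111001
10101111111111111111
10101111111111111111  (fixed point — unchanged through iteration 5)

10101111111111111111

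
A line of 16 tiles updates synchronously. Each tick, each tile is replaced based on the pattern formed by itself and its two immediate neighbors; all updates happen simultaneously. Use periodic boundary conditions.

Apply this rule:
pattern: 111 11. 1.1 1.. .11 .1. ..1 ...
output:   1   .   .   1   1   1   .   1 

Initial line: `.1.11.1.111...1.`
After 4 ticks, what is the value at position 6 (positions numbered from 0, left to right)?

1

.1.1..1.11.11.11
.1.11.1.1..1..1.
.1.1..1.11.11.11  (repeats tick 1; period 2)
tick 4: .1.11.1.1..1..1.
position 6 holds 1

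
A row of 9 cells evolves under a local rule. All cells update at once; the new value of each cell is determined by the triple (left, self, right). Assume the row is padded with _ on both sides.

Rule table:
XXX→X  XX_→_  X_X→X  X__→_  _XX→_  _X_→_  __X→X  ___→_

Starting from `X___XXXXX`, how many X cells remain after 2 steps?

3

step 1: ___X_XXX_
step 2: __X_X_X__
count of X: 3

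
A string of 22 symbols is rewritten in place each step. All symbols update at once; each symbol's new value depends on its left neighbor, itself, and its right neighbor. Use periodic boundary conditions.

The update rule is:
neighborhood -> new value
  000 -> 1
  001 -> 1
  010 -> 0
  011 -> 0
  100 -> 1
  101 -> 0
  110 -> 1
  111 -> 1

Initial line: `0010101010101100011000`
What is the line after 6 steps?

step 1: 1100000000000111101111
step 2: 1111111111111011100111
step 3: 1111111111111001111011
step 4: 1111111111111110111001
step 5: 1111111111111110011110
step 6: 0111111111111111101110

0111111111111111101110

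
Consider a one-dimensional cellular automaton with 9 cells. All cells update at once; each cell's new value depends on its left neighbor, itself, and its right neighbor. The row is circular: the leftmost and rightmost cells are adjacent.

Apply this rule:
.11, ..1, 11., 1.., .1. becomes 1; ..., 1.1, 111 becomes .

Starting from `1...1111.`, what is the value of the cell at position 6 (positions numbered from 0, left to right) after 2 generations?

1

generation 1: 11.11..1.
generation 2: 11.11111.
position 6 holds 1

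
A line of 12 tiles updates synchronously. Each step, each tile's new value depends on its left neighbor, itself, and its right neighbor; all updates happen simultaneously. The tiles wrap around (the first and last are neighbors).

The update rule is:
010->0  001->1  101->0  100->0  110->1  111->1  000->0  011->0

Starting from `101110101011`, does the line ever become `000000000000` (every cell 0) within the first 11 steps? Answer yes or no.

no

100110000001
101010000010
000000000100
000000001000
000000010000
000000100000
000001000000
000010000000
000100000000
001000000000
010000000000
step 11 is 010000000000, still not uniform 0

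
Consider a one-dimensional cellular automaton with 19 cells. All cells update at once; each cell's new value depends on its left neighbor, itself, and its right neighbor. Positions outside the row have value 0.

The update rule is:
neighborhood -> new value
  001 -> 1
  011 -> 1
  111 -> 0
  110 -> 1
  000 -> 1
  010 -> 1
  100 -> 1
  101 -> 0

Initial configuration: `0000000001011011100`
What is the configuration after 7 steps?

step 1: 1111111111011010111
step 2: 1000000001011010101
step 3: 1111111111011010101
step 4: 1000000001011010101  (repeats step 2; period 2)
step 7: 1111111111011010101

1111111111011010101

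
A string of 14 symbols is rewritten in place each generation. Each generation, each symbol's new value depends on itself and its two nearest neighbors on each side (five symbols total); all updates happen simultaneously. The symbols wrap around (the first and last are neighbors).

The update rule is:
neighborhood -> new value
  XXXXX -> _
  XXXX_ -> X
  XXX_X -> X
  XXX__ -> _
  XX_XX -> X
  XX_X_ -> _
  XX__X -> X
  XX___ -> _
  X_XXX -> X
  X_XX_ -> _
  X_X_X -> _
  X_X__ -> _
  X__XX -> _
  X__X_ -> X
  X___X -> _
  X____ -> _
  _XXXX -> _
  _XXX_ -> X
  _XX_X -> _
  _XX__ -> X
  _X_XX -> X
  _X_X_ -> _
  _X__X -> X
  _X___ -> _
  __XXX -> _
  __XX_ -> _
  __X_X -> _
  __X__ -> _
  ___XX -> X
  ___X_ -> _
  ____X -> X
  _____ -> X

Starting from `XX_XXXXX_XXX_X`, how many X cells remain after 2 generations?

2

XXXX__XXXXXXXX
__X_X_________
count of X: 2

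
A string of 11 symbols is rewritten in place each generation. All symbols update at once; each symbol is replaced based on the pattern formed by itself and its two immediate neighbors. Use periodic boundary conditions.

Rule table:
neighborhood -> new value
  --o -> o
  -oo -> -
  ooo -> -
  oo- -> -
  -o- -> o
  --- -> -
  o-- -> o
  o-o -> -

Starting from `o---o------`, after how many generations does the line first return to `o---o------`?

oo-ooo----o
------o--o-
-----oooooo
o---o------

4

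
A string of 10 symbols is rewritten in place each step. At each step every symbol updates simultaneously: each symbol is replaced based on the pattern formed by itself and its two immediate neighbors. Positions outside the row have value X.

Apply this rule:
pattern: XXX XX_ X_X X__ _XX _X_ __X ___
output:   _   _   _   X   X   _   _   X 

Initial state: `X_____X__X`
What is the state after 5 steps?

_XXXX__X_X
_X___X___X
__XX__XX_X
X_X_X_X__X
_______X_X

_______X_X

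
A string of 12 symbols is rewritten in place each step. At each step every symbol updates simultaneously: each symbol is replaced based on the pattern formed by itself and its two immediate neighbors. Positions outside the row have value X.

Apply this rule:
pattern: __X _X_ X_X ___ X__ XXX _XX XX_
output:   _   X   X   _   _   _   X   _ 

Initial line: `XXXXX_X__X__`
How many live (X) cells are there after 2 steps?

2

step 1: _____XX__X__
step 2: _____X___X__
count of X: 2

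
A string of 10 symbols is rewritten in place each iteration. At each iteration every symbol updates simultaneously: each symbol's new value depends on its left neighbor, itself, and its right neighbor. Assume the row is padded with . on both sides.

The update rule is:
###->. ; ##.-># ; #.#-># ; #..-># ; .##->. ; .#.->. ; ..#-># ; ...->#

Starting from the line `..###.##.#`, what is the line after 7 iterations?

#.#.##.##.

##..##.##.
.###.##.##
#..##.##.#
.##.##.##.
#.##.##.##
.#.##.##.#
#.#.##.##.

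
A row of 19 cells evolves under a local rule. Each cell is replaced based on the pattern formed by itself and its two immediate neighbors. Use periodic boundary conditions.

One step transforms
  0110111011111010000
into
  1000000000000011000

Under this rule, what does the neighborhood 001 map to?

At position 0 the neighborhood is 001; the next row has 1 there.

1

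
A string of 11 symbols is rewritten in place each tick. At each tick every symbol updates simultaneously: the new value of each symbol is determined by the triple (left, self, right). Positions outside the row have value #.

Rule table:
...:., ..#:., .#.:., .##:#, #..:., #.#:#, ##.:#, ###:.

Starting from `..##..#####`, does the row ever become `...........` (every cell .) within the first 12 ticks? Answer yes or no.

..##..#....
..##.......
..##.......  (fixed point — unchanged through tick 12)
tick 12 is ..##......., still not uniform .

no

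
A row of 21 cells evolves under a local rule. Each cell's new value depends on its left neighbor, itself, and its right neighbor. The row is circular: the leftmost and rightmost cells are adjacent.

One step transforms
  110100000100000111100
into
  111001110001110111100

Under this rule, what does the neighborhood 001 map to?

0

At position 8 the neighborhood is 001; the next row has 0 there.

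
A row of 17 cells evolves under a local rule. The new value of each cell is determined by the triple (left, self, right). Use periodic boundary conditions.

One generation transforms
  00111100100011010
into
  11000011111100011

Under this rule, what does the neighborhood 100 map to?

1

At position 6 the neighborhood is 100; the next row has 1 there.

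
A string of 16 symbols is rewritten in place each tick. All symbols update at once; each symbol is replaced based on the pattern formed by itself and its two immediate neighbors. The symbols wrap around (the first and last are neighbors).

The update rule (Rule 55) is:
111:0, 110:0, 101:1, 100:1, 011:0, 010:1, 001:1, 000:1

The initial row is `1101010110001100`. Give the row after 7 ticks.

0011111001110011
1100000110001100
0011111001110011  (repeats tick 1; period 2)
tick 7: 0011111001110011

0011111001110011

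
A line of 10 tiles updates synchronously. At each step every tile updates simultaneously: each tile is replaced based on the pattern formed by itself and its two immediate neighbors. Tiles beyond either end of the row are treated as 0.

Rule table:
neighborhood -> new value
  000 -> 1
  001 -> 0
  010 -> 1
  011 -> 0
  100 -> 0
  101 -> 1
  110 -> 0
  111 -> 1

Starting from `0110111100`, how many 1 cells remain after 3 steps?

step 1: 0001011001
step 2: 1101100001
step 3: 0010001101
count of 1: 4

4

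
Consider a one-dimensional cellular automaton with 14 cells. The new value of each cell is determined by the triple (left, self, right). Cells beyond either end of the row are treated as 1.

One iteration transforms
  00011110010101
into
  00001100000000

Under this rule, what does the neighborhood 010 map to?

0

At position 9 the neighborhood is 010; the next row has 0 there.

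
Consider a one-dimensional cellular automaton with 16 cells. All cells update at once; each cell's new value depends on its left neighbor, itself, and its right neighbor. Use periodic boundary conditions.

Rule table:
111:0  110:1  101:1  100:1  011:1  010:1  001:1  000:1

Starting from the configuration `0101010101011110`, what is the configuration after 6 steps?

1111111111110011
0000000000011110
1111111111110011  (repeats step 1; period 2)
step 6: 0000000000011110

0000000000011110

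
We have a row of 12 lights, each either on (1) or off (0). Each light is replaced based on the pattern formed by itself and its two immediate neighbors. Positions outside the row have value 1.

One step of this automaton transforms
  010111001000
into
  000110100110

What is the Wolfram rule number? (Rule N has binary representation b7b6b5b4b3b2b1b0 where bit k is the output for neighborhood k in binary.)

153

position 4: 111 → 1  (bit 7 = 1)
position 5: 110 → 0  (bit 6 = 0)
position 0: 101 → 0  (bit 5 = 0)
position 6: 100 → 1  (bit 4 = 1)
position 3: 011 → 1  (bit 3 = 1)
position 1: 010 → 0  (bit 2 = 0)
position 7: 001 → 0  (bit 1 = 0)
position 10: 000 → 1  (bit 0 = 1)
bits b7..b0 = 10011001 = 153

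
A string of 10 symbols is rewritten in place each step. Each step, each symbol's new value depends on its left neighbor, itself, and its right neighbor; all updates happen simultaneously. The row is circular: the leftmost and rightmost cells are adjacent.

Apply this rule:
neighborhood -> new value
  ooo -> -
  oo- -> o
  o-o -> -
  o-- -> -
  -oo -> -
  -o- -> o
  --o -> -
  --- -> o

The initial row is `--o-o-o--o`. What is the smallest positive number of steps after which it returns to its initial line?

1

step 1: --o-o-o--o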